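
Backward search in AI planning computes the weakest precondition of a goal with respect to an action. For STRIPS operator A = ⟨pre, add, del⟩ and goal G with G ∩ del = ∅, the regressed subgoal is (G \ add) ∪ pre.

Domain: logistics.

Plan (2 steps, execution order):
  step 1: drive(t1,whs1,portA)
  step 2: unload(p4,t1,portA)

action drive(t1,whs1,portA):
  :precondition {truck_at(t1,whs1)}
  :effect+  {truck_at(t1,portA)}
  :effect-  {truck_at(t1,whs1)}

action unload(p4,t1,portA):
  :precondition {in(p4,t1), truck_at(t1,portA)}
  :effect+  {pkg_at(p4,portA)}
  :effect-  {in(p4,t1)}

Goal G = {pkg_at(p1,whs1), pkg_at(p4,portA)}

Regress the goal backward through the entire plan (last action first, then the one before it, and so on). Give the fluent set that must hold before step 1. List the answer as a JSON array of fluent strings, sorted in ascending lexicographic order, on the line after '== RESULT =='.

Regress step by step:
  through step 2 (unload(p4,t1,portA)): drop {pkg_at(p4,portA)}, keep {pkg_at(p1,whs1)}, require {in(p4,t1), truck_at(t1,portA)}
    → {in(p4,t1), pkg_at(p1,whs1), truck_at(t1,portA)}
  through step 1 (drive(t1,whs1,portA)): drop {truck_at(t1,portA)}, keep {in(p4,t1), pkg_at(p1,whs1)}, require {truck_at(t1,whs1)}
    → {in(p4,t1), pkg_at(p1,whs1), truck_at(t1,whs1)}

== RESULT ==
["in(p4,t1)", "pkg_at(p1,whs1)", "truck_at(t1,whs1)"]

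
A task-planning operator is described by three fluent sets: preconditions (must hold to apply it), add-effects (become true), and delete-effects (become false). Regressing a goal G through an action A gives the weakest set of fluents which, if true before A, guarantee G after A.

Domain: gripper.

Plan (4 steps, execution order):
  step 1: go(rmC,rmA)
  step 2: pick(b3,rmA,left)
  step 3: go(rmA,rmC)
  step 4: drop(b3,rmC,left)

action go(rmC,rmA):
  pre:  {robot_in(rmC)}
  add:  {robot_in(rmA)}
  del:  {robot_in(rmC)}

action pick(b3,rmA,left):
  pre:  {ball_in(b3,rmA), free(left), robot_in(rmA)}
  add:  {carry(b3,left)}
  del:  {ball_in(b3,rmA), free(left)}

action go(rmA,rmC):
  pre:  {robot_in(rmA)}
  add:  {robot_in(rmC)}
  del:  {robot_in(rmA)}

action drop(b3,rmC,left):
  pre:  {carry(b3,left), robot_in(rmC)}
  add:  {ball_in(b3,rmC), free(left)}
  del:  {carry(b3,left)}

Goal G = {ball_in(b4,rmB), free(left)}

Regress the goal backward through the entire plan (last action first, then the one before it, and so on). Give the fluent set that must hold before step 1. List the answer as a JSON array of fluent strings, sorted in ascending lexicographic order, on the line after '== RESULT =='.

Regress step by step:
  through step 4 (drop(b3,rmC,left)): drop {free(left)}, keep {ball_in(b4,rmB)}, require {carry(b3,left), robot_in(rmC)}
    → {ball_in(b4,rmB), carry(b3,left), robot_in(rmC)}
  through step 3 (go(rmA,rmC)): drop {robot_in(rmC)}, keep {ball_in(b4,rmB), carry(b3,left)}, require {robot_in(rmA)}
    → {ball_in(b4,rmB), carry(b3,left), robot_in(rmA)}
  through step 2 (pick(b3,rmA,left)): drop {carry(b3,left)}, keep {ball_in(b4,rmB), robot_in(rmA)}, require {ball_in(b3,rmA), free(left), robot_in(rmA)}
    → {ball_in(b3,rmA), ball_in(b4,rmB), free(left), robot_in(rmA)}
  through step 1 (go(rmC,rmA)): drop {robot_in(rmA)}, keep {ball_in(b3,rmA), ball_in(b4,rmB), free(left)}, require {robot_in(rmC)}
    → {ball_in(b3,rmA), ball_in(b4,rmB), free(left), robot_in(rmC)}

== RESULT ==
["ball_in(b3,rmA)", "ball_in(b4,rmB)", "free(left)", "robot_in(rmC)"]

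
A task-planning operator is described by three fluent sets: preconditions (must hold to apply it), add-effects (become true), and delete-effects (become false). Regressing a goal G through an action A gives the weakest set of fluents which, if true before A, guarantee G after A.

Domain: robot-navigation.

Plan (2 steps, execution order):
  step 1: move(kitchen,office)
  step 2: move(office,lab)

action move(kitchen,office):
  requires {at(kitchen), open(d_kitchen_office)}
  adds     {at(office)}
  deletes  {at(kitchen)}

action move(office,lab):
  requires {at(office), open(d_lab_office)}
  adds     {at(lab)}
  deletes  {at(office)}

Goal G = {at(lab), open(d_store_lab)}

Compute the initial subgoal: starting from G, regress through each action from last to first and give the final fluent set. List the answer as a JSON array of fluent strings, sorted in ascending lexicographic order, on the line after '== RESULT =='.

Work backward from the goal:
  through step 2 (move(office,lab)): drop {at(lab)}, keep {open(d_store_lab)}, require {at(office), open(d_lab_office)}
    → {at(office), open(d_lab_office), open(d_store_lab)}
  through step 1 (move(kitchen,office)): drop {at(office)}, keep {open(d_lab_office), open(d_store_lab)}, require {at(kitchen), open(d_kitchen_office)}
    → {at(kitchen), open(d_kitchen_office), open(d_lab_office), open(d_store_lab)}

== RESULT ==
["at(kitchen)", "open(d_kitchen_office)", "open(d_lab_office)", "open(d_store_lab)"]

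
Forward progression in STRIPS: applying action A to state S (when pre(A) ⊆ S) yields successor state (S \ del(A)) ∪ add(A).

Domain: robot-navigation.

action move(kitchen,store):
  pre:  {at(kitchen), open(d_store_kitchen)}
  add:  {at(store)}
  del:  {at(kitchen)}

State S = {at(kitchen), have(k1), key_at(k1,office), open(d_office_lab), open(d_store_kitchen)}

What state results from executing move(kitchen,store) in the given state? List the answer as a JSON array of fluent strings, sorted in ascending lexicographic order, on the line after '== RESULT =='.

Progress:
  pre ⊆ S: {at(kitchen), open(d_store_kitchen)} ⊆ S  — applicable
  S \ del = {have(k1), key_at(k1,office), open(d_office_lab), open(d_store_kitchen)}
  ∪ add   = {at(store), have(k1), key_at(k1,office), open(d_office_lab), open(d_store_kitchen)}

== RESULT ==
["at(store)", "have(k1)", "key_at(k1,office)", "open(d_office_lab)", "open(d_store_kitchen)"]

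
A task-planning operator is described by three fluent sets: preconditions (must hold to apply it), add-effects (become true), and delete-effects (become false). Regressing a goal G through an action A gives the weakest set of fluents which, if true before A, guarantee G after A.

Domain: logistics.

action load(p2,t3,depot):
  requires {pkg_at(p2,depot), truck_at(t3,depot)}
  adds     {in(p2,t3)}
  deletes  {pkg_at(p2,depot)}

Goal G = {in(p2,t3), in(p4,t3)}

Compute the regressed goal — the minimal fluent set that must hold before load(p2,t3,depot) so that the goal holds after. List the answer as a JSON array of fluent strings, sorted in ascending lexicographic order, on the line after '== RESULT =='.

Compute (G \ add) ∪ pre:
  G ∩ del = {}  (empty — regression defined)
  G \ add = {in(p2,t3), in(p4,t3)} \ {in(p2,t3)} = {in(p4,t3)}
  ∪ pre   = {in(p4,t3)} ∪ {pkg_at(p2,depot), truck_at(t3,depot)}
          = {in(p4,t3), pkg_at(p2,depot), truck_at(t3,depot)}

== RESULT ==
["in(p4,t3)", "pkg_at(p2,depot)", "truck_at(t3,depot)"]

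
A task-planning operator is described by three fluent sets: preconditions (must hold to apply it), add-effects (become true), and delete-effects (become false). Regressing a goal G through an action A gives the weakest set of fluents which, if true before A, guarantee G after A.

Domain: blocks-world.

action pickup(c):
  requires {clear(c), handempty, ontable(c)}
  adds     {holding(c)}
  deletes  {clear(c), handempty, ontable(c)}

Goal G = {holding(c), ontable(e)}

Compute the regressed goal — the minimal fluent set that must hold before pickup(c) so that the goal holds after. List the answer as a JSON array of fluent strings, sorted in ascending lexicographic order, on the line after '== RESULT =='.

Regress:
  G ∩ del = {}  (empty — regression defined)
  G \ add = {holding(c), ontable(e)} \ {holding(c)} = {ontable(e)}
  ∪ pre   = {ontable(e)} ∪ {clear(c), handempty, ontable(c)}
          = {clear(c), handempty, ontable(c), ontable(e)}

== RESULT ==
["clear(c)", "handempty", "ontable(c)", "ontable(e)"]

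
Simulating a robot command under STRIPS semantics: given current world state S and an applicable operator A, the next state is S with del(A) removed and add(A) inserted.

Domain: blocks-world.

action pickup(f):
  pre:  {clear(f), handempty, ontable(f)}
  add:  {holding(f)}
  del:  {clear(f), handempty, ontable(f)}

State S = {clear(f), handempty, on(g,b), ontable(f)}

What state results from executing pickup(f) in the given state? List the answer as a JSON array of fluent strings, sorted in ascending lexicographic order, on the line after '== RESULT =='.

Progress:
  pre ⊆ S: {clear(f), handempty, ontable(f)} ⊆ S  — applicable
  S \ del = {on(g,b)}
  ∪ add   = {holding(f), on(g,b)}

== RESULT ==
["holding(f)", "on(g,b)"]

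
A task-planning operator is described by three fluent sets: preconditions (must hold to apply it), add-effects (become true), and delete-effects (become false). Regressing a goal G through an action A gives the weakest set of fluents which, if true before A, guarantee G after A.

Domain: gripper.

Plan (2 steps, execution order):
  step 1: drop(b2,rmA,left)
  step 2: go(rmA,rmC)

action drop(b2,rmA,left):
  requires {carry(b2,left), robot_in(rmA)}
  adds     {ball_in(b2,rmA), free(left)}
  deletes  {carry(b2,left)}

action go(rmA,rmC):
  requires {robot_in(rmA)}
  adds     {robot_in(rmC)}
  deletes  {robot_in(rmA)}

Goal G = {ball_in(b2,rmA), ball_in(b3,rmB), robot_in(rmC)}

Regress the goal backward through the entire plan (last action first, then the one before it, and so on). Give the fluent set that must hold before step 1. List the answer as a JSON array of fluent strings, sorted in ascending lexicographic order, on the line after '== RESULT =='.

Work backward from the goal:
  through step 2 (go(rmA,rmC)): drop {robot_in(rmC)}, keep {ball_in(b2,rmA), ball_in(b3,rmB)}, require {robot_in(rmA)}
    → {ball_in(b2,rmA), ball_in(b3,rmB), robot_in(rmA)}
  through step 1 (drop(b2,rmA,left)): drop {ball_in(b2,rmA)}, keep {ball_in(b3,rmB), robot_in(rmA)}, require {carry(b2,left), robot_in(rmA)}
    → {ball_in(b3,rmB), carry(b2,left), robot_in(rmA)}

== RESULT ==
["ball_in(b3,rmB)", "carry(b2,left)", "robot_in(rmA)"]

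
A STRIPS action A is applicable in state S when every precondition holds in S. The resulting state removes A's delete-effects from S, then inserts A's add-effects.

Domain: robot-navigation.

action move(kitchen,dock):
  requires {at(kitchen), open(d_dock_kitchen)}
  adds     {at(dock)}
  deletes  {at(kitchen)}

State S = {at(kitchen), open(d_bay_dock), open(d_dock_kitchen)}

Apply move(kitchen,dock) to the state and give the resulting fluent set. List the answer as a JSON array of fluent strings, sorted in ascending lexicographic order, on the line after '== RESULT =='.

Progress:
  pre ⊆ S: {at(kitchen), open(d_dock_kitchen)} ⊆ S  — applicable
  S \ del = {open(d_bay_dock), open(d_dock_kitchen)}
  ∪ add   = {at(dock), open(d_bay_dock), open(d_dock_kitchen)}

== RESULT ==
["at(dock)", "open(d_bay_dock)", "open(d_dock_kitchen)"]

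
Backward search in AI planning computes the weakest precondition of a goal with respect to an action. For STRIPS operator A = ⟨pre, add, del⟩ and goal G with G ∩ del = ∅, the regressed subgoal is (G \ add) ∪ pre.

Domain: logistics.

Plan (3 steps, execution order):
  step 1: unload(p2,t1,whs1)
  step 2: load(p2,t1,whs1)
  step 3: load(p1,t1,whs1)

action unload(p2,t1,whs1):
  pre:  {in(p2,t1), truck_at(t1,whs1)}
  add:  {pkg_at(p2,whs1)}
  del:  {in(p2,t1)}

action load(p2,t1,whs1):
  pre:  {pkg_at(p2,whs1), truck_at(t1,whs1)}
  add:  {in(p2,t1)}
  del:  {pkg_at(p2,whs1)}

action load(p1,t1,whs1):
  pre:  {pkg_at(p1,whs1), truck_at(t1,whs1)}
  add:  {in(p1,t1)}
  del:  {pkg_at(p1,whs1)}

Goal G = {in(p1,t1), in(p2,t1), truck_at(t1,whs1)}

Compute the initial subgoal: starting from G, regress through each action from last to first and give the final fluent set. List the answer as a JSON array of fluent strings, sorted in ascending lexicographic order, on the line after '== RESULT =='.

Regress step by step:
  through step 3 (load(p1,t1,whs1)): drop {in(p1,t1)}, keep {in(p2,t1), truck_at(t1,whs1)}, require {pkg_at(p1,whs1), truck_at(t1,whs1)}
    → {in(p2,t1), pkg_at(p1,whs1), truck_at(t1,whs1)}
  through step 2 (load(p2,t1,whs1)): drop {in(p2,t1)}, keep {pkg_at(p1,whs1), truck_at(t1,whs1)}, require {pkg_at(p2,whs1), truck_at(t1,whs1)}
    → {pkg_at(p1,whs1), pkg_at(p2,whs1), truck_at(t1,whs1)}
  through step 1 (unload(p2,t1,whs1)): drop {pkg_at(p2,whs1)}, keep {pkg_at(p1,whs1), truck_at(t1,whs1)}, require {in(p2,t1), truck_at(t1,whs1)}
    → {in(p2,t1), pkg_at(p1,whs1), truck_at(t1,whs1)}

== RESULT ==
["in(p2,t1)", "pkg_at(p1,whs1)", "truck_at(t1,whs1)"]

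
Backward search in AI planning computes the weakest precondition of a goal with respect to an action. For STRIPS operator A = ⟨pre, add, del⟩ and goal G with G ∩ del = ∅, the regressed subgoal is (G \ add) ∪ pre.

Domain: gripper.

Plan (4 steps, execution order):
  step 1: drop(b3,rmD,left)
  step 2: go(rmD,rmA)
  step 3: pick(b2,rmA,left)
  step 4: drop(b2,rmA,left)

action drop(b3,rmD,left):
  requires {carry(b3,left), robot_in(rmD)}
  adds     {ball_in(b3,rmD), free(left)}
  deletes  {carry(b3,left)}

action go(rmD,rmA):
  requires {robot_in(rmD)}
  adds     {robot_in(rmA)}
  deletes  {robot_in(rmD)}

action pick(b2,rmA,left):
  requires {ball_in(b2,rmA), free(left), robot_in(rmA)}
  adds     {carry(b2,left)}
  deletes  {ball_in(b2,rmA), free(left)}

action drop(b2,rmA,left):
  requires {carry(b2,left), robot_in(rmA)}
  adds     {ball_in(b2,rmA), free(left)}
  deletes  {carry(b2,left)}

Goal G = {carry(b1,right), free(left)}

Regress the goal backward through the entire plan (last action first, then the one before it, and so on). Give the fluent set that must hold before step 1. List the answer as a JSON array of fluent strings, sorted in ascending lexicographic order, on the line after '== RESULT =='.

Regress step by step:
  through step 4 (drop(b2,rmA,left)): drop {free(left)}, keep {carry(b1,right)}, require {carry(b2,left), robot_in(rmA)}
    → {carry(b1,right), carry(b2,left), robot_in(rmA)}
  through step 3 (pick(b2,rmA,left)): drop {carry(b2,left)}, keep {carry(b1,right), robot_in(rmA)}, require {ball_in(b2,rmA), free(left), robot_in(rmA)}
    → {ball_in(b2,rmA), carry(b1,right), free(left), robot_in(rmA)}
  through step 2 (go(rmD,rmA)): drop {robot_in(rmA)}, keep {ball_in(b2,rmA), carry(b1,right), free(left)}, require {robot_in(rmD)}
    → {ball_in(b2,rmA), carry(b1,right), free(left), robot_in(rmD)}
  through step 1 (drop(b3,rmD,left)): drop {free(left)}, keep {ball_in(b2,rmA), carry(b1,right), robot_in(rmD)}, require {carry(b3,left), robot_in(rmD)}
    → {ball_in(b2,rmA), carry(b1,right), carry(b3,left), robot_in(rmD)}

== RESULT ==
["ball_in(b2,rmA)", "carry(b1,right)", "carry(b3,left)", "robot_in(rmD)"]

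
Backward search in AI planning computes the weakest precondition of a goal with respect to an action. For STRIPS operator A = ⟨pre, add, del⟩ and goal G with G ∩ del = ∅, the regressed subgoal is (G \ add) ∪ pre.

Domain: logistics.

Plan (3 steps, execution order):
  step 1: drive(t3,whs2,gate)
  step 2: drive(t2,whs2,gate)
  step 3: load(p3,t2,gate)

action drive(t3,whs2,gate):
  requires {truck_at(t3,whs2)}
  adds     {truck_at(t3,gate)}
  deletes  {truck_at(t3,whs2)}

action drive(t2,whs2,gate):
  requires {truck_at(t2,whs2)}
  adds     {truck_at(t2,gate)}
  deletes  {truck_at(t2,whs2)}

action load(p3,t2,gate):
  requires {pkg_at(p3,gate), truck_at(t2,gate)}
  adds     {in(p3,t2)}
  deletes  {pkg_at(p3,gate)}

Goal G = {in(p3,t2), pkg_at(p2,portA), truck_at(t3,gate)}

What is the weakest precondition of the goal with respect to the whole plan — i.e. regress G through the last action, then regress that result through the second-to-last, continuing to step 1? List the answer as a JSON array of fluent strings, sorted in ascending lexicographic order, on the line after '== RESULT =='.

Regress step by step:
  through step 3 (load(p3,t2,gate)): drop {in(p3,t2)}, keep {pkg_at(p2,portA), truck_at(t3,gate)}, require {pkg_at(p3,gate), truck_at(t2,gate)}
    → {pkg_at(p2,portA), pkg_at(p3,gate), truck_at(t2,gate), truck_at(t3,gate)}
  through step 2 (drive(t2,whs2,gate)): drop {truck_at(t2,gate)}, keep {pkg_at(p2,portA), pkg_at(p3,gate), truck_at(t3,gate)}, require {truck_at(t2,whs2)}
    → {pkg_at(p2,portA), pkg_at(p3,gate), truck_at(t2,whs2), truck_at(t3,gate)}
  through step 1 (drive(t3,whs2,gate)): drop {truck_at(t3,gate)}, keep {pkg_at(p2,portA), pkg_at(p3,gate), truck_at(t2,whs2)}, require {truck_at(t3,whs2)}
    → {pkg_at(p2,portA), pkg_at(p3,gate), truck_at(t2,whs2), truck_at(t3,whs2)}

== RESULT ==
["pkg_at(p2,portA)", "pkg_at(p3,gate)", "truck_at(t2,whs2)", "truck_at(t3,whs2)"]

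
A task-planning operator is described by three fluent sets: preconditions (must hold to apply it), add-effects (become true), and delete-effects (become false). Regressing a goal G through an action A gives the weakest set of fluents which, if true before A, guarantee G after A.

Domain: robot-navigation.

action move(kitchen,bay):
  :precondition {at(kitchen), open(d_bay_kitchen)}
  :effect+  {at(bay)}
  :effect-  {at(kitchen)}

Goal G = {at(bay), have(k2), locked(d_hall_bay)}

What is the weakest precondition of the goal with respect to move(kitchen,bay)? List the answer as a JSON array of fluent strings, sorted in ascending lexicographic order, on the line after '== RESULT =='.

Compute (G \ add) ∪ pre:
  G ∩ del = {}  (empty — regression defined)
  G \ add = {at(bay), have(k2), locked(d_hall_bay)} \ {at(bay)} = {have(k2), locked(d_hall_bay)}
  ∪ pre   = {have(k2), locked(d_hall_bay)} ∪ {at(kitchen), open(d_bay_kitchen)}
          = {at(kitchen), have(k2), locked(d_hall_bay), open(d_bay_kitchen)}

== RESULT ==
["at(kitchen)", "have(k2)", "locked(d_hall_bay)", "open(d_bay_kitchen)"]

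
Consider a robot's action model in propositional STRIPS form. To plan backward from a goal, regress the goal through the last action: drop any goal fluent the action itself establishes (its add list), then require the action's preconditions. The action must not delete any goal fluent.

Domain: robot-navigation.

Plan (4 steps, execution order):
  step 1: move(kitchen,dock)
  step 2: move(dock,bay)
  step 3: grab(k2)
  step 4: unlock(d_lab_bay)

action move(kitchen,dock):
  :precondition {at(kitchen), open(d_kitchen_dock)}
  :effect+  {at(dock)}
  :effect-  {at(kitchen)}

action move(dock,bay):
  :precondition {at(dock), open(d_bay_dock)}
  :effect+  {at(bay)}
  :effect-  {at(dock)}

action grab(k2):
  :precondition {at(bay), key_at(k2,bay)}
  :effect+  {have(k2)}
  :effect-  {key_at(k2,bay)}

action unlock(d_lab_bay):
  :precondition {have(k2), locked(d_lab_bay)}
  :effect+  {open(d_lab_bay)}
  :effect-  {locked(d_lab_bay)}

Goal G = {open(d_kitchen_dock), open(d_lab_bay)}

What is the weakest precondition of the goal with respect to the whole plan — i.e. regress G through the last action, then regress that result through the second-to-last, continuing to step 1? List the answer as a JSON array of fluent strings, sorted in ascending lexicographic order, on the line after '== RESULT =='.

Work backward from the goal:
  through step 4 (unlock(d_lab_bay)): drop {open(d_lab_bay)}, keep {open(d_kitchen_dock)}, require {have(k2), locked(d_lab_bay)}
    → {have(k2), locked(d_lab_bay), open(d_kitchen_dock)}
  through step 3 (grab(k2)): drop {have(k2)}, keep {locked(d_lab_bay), open(d_kitchen_dock)}, require {at(bay), key_at(k2,bay)}
    → {at(bay), key_at(k2,bay), locked(d_lab_bay), open(d_kitchen_dock)}
  through step 2 (move(dock,bay)): drop {at(bay)}, keep {key_at(k2,bay), locked(d_lab_bay), open(d_kitchen_dock)}, require {at(dock), open(d_bay_dock)}
    → {at(dock), key_at(k2,bay), locked(d_lab_bay), open(d_bay_dock), open(d_kitchen_dock)}
  through step 1 (move(kitchen,dock)): drop {at(dock)}, keep {key_at(k2,bay), locked(d_lab_bay), open(d_bay_dock), open(d_kitchen_dock)}, require {at(kitchen), open(d_kitchen_dock)}
    → {at(kitchen), key_at(k2,bay), locked(d_lab_bay), open(d_bay_dock), open(d_kitchen_dock)}

== RESULT ==
["at(kitchen)", "key_at(k2,bay)", "locked(d_lab_bay)", "open(d_bay_dock)", "open(d_kitchen_dock)"]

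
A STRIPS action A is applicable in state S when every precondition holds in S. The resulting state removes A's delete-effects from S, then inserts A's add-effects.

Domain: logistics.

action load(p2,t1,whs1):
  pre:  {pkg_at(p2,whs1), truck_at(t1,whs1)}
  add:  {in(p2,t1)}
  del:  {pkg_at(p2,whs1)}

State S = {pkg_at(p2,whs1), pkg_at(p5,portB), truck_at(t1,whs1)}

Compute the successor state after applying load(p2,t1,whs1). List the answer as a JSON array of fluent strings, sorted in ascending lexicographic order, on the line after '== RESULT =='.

Progress:
  pre ⊆ S: {pkg_at(p2,whs1), truck_at(t1,whs1)} ⊆ S  — applicable
  S \ del = {pkg_at(p5,portB), truck_at(t1,whs1)}
  ∪ add   = {in(p2,t1), pkg_at(p5,portB), truck_at(t1,whs1)}

== RESULT ==
["in(p2,t1)", "pkg_at(p5,portB)", "truck_at(t1,whs1)"]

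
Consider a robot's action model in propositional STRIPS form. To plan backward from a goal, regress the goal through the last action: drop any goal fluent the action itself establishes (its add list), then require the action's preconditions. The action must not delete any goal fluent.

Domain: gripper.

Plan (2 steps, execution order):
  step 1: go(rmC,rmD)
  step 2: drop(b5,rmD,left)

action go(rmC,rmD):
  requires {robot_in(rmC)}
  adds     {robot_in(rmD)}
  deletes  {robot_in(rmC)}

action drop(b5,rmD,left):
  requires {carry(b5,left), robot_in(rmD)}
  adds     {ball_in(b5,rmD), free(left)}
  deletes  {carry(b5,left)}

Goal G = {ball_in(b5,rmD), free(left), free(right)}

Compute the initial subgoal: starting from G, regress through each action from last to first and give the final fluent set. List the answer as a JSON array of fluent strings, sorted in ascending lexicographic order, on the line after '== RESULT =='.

Regress step by step:
  through step 2 (drop(b5,rmD,left)): drop {ball_in(b5,rmD), free(left)}, keep {free(right)}, require {carry(b5,left), robot_in(rmD)}
    → {carry(b5,left), free(right), robot_in(rmD)}
  through step 1 (go(rmC,rmD)): drop {robot_in(rmD)}, keep {carry(b5,left), free(right)}, require {robot_in(rmC)}
    → {carry(b5,left), free(right), robot_in(rmC)}

== RESULT ==
["carry(b5,left)", "free(right)", "robot_in(rmC)"]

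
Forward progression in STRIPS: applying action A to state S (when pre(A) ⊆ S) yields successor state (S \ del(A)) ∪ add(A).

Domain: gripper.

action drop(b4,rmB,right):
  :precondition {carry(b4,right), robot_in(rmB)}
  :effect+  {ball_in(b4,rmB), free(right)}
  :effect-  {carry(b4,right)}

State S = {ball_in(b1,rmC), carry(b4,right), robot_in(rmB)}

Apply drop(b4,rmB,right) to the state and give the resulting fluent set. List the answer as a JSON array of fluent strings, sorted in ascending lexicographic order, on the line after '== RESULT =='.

Compute (S \ del) ∪ add:
  pre ⊆ S: {carry(b4,right), robot_in(rmB)} ⊆ S  — applicable
  S \ del = {ball_in(b1,rmC), robot_in(rmB)}
  ∪ add   = {ball_in(b1,rmC), ball_in(b4,rmB), free(right), robot_in(rmB)}

== RESULT ==
["ball_in(b1,rmC)", "ball_in(b4,rmB)", "free(right)", "robot_in(rmB)"]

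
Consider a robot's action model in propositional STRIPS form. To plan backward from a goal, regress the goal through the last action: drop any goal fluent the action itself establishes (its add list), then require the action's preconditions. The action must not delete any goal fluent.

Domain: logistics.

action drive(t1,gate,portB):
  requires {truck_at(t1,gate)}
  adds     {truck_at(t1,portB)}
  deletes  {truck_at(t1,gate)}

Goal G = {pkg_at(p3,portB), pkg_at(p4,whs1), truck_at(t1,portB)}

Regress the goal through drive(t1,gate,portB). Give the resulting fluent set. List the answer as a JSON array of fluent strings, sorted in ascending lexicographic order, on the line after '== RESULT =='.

Compute (G \ add) ∪ pre:
  G ∩ del = {}  (empty — regression defined)
  G \ add = {pkg_at(p3,portB), pkg_at(p4,whs1), truck_at(t1,portB)} \ {truck_at(t1,portB)} = {pkg_at(p3,portB), pkg_at(p4,whs1)}
  ∪ pre   = {pkg_at(p3,portB), pkg_at(p4,whs1)} ∪ {truck_at(t1,gate)}
          = {pkg_at(p3,portB), pkg_at(p4,whs1), truck_at(t1,gate)}

== RESULT ==
["pkg_at(p3,portB)", "pkg_at(p4,whs1)", "truck_at(t1,gate)"]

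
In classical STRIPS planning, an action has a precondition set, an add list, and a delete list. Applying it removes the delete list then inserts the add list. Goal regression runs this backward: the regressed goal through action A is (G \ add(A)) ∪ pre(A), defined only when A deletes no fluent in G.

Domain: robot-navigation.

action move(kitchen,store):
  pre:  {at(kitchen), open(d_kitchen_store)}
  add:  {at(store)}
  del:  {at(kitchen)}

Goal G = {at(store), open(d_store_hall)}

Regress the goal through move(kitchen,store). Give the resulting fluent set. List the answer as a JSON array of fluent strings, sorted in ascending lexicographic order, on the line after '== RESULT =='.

Compute (G \ add) ∪ pre:
  G ∩ del = {}  (empty — regression defined)
  G \ add = {at(store), open(d_store_hall)} \ {at(store)} = {open(d_store_hall)}
  ∪ pre   = {open(d_store_hall)} ∪ {at(kitchen), open(d_kitchen_store)}
          = {at(kitchen), open(d_kitchen_store), open(d_store_hall)}

== RESULT ==
["at(kitchen)", "open(d_kitchen_store)", "open(d_store_hall)"]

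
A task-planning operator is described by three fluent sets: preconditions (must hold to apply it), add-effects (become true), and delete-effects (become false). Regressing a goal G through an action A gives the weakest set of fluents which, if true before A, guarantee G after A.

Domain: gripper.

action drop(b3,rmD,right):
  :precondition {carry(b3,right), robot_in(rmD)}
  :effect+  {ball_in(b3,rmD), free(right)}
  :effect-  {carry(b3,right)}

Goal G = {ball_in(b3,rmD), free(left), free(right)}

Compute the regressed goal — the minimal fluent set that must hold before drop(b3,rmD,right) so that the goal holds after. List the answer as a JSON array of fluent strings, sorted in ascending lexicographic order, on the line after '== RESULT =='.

Regress:
  G ∩ del = {}  (empty — regression defined)
  G \ add = {ball_in(b3,rmD), free(left), free(right)} \ {ball_in(b3,rmD), free(right)} = {free(left)}
  ∪ pre   = {free(left)} ∪ {carry(b3,right), robot_in(rmD)}
          = {carry(b3,right), free(left), robot_in(rmD)}

== RESULT ==
["carry(b3,right)", "free(left)", "robot_in(rmD)"]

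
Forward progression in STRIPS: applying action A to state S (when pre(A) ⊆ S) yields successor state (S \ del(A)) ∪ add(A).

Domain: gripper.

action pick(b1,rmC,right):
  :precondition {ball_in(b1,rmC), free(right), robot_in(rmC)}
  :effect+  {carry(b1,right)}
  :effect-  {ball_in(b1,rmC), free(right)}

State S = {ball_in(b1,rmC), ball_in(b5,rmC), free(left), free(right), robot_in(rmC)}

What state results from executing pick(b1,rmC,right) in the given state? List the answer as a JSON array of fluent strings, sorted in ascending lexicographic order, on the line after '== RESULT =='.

Compute (S \ del) ∪ add:
  pre ⊆ S: {ball_in(b1,rmC), free(right), robot_in(rmC)} ⊆ S  — applicable
  S \ del = {ball_in(b5,rmC), free(left), robot_in(rmC)}
  ∪ add   = {ball_in(b5,rmC), carry(b1,right), free(left), robot_in(rmC)}

== RESULT ==
["ball_in(b5,rmC)", "carry(b1,right)", "free(left)", "robot_in(rmC)"]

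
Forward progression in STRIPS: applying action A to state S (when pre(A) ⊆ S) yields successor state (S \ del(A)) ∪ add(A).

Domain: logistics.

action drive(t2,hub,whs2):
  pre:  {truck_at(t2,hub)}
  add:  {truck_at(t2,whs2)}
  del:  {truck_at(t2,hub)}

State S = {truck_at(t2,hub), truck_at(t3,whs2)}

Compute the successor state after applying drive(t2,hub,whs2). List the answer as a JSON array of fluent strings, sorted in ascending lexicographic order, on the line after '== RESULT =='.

Progress:
  pre ⊆ S: {truck_at(t2,hub)} ⊆ S  — applicable
  S \ del = {truck_at(t3,whs2)}
  ∪ add   = {truck_at(t2,whs2), truck_at(t3,whs2)}

== RESULT ==
["truck_at(t2,whs2)", "truck_at(t3,whs2)"]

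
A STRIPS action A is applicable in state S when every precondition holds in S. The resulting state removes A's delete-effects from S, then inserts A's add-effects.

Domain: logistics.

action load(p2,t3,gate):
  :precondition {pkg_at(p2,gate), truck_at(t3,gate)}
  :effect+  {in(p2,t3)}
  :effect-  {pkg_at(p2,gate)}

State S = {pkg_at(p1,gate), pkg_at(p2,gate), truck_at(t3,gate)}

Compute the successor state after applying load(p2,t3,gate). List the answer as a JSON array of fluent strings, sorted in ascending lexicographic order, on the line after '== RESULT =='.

Compute (S \ del) ∪ add:
  pre ⊆ S: {pkg_at(p2,gate), truck_at(t3,gate)} ⊆ S  — applicable
  S \ del = {pkg_at(p1,gate), truck_at(t3,gate)}
  ∪ add   = {in(p2,t3), pkg_at(p1,gate), truck_at(t3,gate)}

== RESULT ==
["in(p2,t3)", "pkg_at(p1,gate)", "truck_at(t3,gate)"]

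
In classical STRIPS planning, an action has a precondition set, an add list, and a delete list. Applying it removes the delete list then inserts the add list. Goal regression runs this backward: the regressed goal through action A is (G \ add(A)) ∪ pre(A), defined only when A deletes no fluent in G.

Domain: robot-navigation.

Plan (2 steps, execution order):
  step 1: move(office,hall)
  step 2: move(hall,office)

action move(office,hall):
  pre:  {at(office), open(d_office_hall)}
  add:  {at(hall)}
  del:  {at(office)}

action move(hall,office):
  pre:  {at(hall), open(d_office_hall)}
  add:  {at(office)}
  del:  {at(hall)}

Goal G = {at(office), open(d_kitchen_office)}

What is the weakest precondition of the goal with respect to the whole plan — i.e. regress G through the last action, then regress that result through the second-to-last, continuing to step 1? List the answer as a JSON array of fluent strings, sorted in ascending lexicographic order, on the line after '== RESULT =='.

Work backward from the goal:
  through step 2 (move(hall,office)): drop {at(office)}, keep {open(d_kitchen_office)}, require {at(hall), open(d_office_hall)}
    → {at(hall), open(d_kitchen_office), open(d_office_hall)}
  through step 1 (move(office,hall)): drop {at(hall)}, keep {open(d_kitchen_office), open(d_office_hall)}, require {at(office), open(d_office_hall)}
    → {at(office), open(d_kitchen_office), open(d_office_hall)}

== RESULT ==
["at(office)", "open(d_kitchen_office)", "open(d_office_hall)"]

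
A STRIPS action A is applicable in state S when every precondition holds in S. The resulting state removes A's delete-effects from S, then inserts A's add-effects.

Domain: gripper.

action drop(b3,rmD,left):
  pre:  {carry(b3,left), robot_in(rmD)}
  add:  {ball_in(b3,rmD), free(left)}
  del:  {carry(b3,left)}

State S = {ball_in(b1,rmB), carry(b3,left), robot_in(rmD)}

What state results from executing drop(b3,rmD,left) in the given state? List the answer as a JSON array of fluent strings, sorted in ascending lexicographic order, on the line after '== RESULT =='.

Compute (S \ del) ∪ add:
  pre ⊆ S: {carry(b3,left), robot_in(rmD)} ⊆ S  — applicable
  S \ del = {ball_in(b1,rmB), robot_in(rmD)}
  ∪ add   = {ball_in(b1,rmB), ball_in(b3,rmD), free(left), robot_in(rmD)}

== RESULT ==
["ball_in(b1,rmB)", "ball_in(b3,rmD)", "free(left)", "robot_in(rmD)"]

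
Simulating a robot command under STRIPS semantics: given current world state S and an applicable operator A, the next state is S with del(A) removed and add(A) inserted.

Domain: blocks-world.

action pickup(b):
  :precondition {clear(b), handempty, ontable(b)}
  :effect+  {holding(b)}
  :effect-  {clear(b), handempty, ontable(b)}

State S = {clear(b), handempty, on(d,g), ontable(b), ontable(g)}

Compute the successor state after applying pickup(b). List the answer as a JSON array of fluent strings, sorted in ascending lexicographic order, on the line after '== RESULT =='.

Compute (S \ del) ∪ add:
  pre ⊆ S: {clear(b), handempty, ontable(b)} ⊆ S  — applicable
  S \ del = {on(d,g), ontable(g)}
  ∪ add   = {holding(b), on(d,g), ontable(g)}

== RESULT ==
["holding(b)", "on(d,g)", "ontable(g)"]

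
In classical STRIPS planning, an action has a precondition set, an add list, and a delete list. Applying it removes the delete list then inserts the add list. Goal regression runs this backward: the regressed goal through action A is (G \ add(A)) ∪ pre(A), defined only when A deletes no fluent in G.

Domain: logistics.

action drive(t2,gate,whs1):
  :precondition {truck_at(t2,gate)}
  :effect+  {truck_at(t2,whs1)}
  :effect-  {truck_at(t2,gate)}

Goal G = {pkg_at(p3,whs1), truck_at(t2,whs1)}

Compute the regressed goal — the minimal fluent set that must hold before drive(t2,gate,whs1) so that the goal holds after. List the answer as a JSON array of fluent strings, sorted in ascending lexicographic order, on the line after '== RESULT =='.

Compute (G \ add) ∪ pre:
  G ∩ del = {}  (empty — regression defined)
  G \ add = {pkg_at(p3,whs1), truck_at(t2,whs1)} \ {truck_at(t2,whs1)} = {pkg_at(p3,whs1)}
  ∪ pre   = {pkg_at(p3,whs1)} ∪ {truck_at(t2,gate)}
          = {pkg_at(p3,whs1), truck_at(t2,gate)}

== RESULT ==
["pkg_at(p3,whs1)", "truck_at(t2,gate)"]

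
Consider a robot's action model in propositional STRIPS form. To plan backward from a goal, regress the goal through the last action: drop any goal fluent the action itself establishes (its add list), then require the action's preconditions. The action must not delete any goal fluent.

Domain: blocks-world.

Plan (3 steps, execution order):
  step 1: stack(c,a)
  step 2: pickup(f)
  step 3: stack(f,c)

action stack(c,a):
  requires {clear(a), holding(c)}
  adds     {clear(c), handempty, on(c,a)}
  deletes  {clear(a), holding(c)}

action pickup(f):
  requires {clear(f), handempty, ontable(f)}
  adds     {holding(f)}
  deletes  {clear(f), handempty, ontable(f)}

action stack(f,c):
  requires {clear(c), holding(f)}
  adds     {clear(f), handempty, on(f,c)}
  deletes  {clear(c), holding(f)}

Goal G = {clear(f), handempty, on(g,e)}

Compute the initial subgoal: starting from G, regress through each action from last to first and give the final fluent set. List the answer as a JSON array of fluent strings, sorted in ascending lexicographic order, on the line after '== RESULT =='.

Regress step by step:
  through step 3 (stack(f,c)): drop {clear(f), handempty}, keep {on(g,e)}, require {clear(c), holding(f)}
    → {clear(c), holding(f), on(g,e)}
  through step 2 (pickup(f)): drop {holding(f)}, keep {clear(c), on(g,e)}, require {clear(f), handempty, ontable(f)}
    → {clear(c), clear(f), handempty, on(g,e), ontable(f)}
  through step 1 (stack(c,a)): drop {clear(c), handempty}, keep {clear(f), on(g,e), ontable(f)}, require {clear(a), holding(c)}
    → {clear(a), clear(f), holding(c), on(g,e), ontable(f)}

== RESULT ==
["clear(a)", "clear(f)", "holding(c)", "on(g,e)", "ontable(f)"]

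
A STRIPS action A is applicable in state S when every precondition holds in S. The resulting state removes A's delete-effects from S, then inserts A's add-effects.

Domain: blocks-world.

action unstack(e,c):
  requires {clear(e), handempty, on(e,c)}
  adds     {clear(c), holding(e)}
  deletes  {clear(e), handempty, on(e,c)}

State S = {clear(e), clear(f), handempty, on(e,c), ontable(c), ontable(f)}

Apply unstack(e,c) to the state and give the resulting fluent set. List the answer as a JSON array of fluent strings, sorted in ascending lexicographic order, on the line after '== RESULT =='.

Progress:
  pre ⊆ S: {clear(e), handempty, on(e,c)} ⊆ S  — applicable
  S \ del = {clear(f), ontable(c), ontable(f)}
  ∪ add   = {clear(c), clear(f), holding(e), ontable(c), ontable(f)}

== RESULT ==
["clear(c)", "clear(f)", "holding(e)", "ontable(c)", "ontable(f)"]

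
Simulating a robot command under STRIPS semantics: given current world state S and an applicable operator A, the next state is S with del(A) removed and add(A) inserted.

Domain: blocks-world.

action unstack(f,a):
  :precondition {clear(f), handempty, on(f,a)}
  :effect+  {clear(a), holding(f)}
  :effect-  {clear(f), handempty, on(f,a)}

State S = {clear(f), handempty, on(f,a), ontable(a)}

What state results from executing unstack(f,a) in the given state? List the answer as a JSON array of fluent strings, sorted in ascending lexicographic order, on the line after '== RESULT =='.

Progress:
  pre ⊆ S: {clear(f), handempty, on(f,a)} ⊆ S  — applicable
  S \ del = {ontable(a)}
  ∪ add   = {clear(a), holding(f), ontable(a)}

== RESULT ==
["clear(a)", "holding(f)", "ontable(a)"]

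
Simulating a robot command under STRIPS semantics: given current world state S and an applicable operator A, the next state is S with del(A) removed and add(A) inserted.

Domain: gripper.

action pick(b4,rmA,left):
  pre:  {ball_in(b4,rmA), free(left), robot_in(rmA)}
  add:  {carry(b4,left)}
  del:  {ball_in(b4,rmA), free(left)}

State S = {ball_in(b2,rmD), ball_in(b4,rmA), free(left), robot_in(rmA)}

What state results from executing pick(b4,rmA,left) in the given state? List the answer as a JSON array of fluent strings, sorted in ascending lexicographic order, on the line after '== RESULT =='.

Progress:
  pre ⊆ S: {ball_in(b4,rmA), free(left), robot_in(rmA)} ⊆ S  — applicable
  S \ del = {ball_in(b2,rmD), robot_in(rmA)}
  ∪ add   = {ball_in(b2,rmD), carry(b4,left), robot_in(rmA)}

== RESULT ==
["ball_in(b2,rmD)", "carry(b4,left)", "robot_in(rmA)"]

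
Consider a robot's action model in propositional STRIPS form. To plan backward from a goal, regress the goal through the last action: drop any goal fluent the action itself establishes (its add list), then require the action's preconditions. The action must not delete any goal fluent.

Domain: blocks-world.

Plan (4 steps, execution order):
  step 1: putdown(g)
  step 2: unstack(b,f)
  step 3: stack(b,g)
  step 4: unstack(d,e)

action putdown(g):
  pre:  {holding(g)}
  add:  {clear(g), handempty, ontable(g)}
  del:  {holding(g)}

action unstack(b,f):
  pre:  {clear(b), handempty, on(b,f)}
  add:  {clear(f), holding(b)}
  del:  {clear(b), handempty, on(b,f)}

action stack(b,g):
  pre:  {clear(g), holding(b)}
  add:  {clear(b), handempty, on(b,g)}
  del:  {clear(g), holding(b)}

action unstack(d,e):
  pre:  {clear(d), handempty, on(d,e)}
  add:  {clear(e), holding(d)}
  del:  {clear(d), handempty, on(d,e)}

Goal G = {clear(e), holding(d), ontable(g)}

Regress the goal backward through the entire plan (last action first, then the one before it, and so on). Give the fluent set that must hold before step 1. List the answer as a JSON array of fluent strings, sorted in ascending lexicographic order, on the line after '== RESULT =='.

Regress step by step:
  through step 4 (unstack(d,e)): drop {clear(e), holding(d)}, keep {ontable(g)}, require {clear(d), handempty, on(d,e)}
    → {clear(d), handempty, on(d,e), ontable(g)}
  through step 3 (stack(b,g)): drop {handempty}, keep {clear(d), on(d,e), ontable(g)}, require {clear(g), holding(b)}
    → {clear(d), clear(g), holding(b), on(d,e), ontable(g)}
  through step 2 (unstack(b,f)): drop {holding(b)}, keep {clear(d), clear(g), on(d,e), ontable(g)}, require {clear(b), handempty, on(b,f)}
    → {clear(b), clear(d), clear(g), handempty, on(b,f), on(d,e), ontable(g)}
  through step 1 (putdown(g)): drop {clear(g), handempty, ontable(g)}, keep {clear(b), clear(d), on(b,f), on(d,e)}, require {holding(g)}
    → {clear(b), clear(d), holding(g), on(b,f), on(d,e)}

== RESULT ==
["clear(b)", "clear(d)", "holding(g)", "on(b,f)", "on(d,e)"]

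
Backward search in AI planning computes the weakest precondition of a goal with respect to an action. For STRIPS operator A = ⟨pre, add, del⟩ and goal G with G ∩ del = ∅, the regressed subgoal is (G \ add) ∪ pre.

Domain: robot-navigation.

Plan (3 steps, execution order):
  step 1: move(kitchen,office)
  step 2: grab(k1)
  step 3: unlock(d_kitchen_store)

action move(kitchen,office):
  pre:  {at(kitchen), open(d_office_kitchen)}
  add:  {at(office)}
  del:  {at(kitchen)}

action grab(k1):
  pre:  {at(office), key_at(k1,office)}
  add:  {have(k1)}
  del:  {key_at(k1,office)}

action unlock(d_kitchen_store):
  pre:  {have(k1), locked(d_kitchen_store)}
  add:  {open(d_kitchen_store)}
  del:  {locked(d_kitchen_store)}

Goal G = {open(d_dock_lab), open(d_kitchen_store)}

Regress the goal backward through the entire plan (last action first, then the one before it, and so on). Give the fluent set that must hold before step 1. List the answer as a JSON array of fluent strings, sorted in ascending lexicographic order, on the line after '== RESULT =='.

Work backward from the goal:
  through step 3 (unlock(d_kitchen_store)): drop {open(d_kitchen_store)}, keep {open(d_dock_lab)}, require {have(k1), locked(d_kitchen_store)}
    → {have(k1), locked(d_kitchen_store), open(d_dock_lab)}
  through step 2 (grab(k1)): drop {have(k1)}, keep {locked(d_kitchen_store), open(d_dock_lab)}, require {at(office), key_at(k1,office)}
    → {at(office), key_at(k1,office), locked(d_kitchen_store), open(d_dock_lab)}
  through step 1 (move(kitchen,office)): drop {at(office)}, keep {key_at(k1,office), locked(d_kitchen_store), open(d_dock_lab)}, require {at(kitchen), open(d_office_kitchen)}
    → {at(kitchen), key_at(k1,office), locked(d_kitchen_store), open(d_dock_lab), open(d_office_kitchen)}

== RESULT ==
["at(kitchen)", "key_at(k1,office)", "locked(d_kitchen_store)", "open(d_dock_lab)", "open(d_office_kitchen)"]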